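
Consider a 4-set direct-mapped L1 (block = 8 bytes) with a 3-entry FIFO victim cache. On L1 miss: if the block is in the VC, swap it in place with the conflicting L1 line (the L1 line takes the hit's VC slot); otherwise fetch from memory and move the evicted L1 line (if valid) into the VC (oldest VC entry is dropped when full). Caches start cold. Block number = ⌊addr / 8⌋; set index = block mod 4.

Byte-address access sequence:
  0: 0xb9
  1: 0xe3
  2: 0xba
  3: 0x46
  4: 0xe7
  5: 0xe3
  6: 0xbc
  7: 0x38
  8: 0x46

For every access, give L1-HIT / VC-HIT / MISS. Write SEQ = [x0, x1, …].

SEQ = [MISS, MISS, L1-HIT, MISS, VC-HIT, L1-HIT, L1-HIT, MISS, VC-HIT]

0: 0xb9 (blk 23, set 3) → MISS  vc=[]
1: 0xe3 (blk 28, set 0) → MISS  vc=[]
2: 0xba (blk 23, set 3) → L1-HIT  vc=[]
3: 0x46 (blk 8, set 0) → MISS  vc=[28]
4: 0xe7 (blk 28, set 0) → VC-HIT  vc=[8]
5: 0xe3 (blk 28, set 0) → L1-HIT  vc=[8]
6: 0xbc (blk 23, set 3) → L1-HIT  vc=[8]
7: 0x38 (blk 7, set 3) → MISS  vc=[8, 23]
8: 0x46 (blk 8, set 0) → VC-HIT  vc=[28, 23]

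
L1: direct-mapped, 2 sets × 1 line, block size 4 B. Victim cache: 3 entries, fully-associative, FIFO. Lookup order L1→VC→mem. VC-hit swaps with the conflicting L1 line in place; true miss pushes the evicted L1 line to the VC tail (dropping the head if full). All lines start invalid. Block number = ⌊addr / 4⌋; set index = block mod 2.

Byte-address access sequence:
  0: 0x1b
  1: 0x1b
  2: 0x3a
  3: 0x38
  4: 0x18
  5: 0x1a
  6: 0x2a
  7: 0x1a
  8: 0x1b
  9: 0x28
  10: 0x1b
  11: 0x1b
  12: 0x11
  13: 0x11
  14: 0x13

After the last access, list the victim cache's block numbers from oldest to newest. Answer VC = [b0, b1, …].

  [0] addr=0x1b blk=6 s=0: MISS | VC []
  [1] addr=0x1b blk=6 s=0: L1-HIT | VC []
  [2] addr=0x3a blk=14 s=0: MISS | VC [6]
  [3] addr=0x38 blk=14 s=0: L1-HIT | VC [6]
  [4] addr=0x18 blk=6 s=0: VC-HIT | VC [14]
  [5] addr=0x1a blk=6 s=0: L1-HIT | VC [14]
  [6] addr=0x2a blk=10 s=0: MISS | VC [14, 6]
  [7] addr=0x1a blk=6 s=0: VC-HIT | VC [14, 10]
  [8] addr=0x1b blk=6 s=0: L1-HIT | VC [14, 10]
  [9] addr=0x28 blk=10 s=0: VC-HIT | VC [14, 6]
  [10] addr=0x1b blk=6 s=0: VC-HIT | VC [14, 10]
  [11] addr=0x1b blk=6 s=0: L1-HIT | VC [14, 10]
  [12] addr=0x11 blk=4 s=0: MISS | VC [14, 10, 6]
  [13] addr=0x11 blk=4 s=0: L1-HIT | VC [14, 10, 6]
  [14] addr=0x13 blk=4 s=0: L1-HIT | VC [14, 10, 6]

VC = [14, 10, 6]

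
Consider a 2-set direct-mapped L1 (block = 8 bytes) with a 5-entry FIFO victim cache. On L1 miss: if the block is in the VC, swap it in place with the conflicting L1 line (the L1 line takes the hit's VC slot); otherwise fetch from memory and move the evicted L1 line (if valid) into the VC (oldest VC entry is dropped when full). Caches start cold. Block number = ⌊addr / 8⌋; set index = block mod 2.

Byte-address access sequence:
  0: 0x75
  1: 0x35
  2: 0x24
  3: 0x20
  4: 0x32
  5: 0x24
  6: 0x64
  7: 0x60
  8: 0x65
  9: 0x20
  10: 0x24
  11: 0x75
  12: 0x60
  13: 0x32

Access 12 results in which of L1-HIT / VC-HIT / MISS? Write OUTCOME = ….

#0 0x75→b14/s0 MISS; vc=[]
#1 0x35→b6/s0 MISS; vc=[14]
#2 0x24→b4/s0 MISS; vc=[14,6]
#3 0x20→b4/s0 L1-HIT; vc=[14,6]
#4 0x32→b6/s0 VC-HIT; vc=[14,4]
#5 0x24→b4/s0 VC-HIT; vc=[14,6]
#6 0x64→b12/s0 MISS; vc=[14,6,4]
#7 0x60→b12/s0 L1-HIT; vc=[14,6,4]
#8 0x65→b12/s0 L1-HIT; vc=[14,6,4]
#9 0x20→b4/s0 VC-HIT; vc=[14,6,12]
#10 0x24→b4/s0 L1-HIT; vc=[14,6,12]
#11 0x75→b14/s0 VC-HIT; vc=[4,6,12]
#12 0x60→b12/s0 VC-HIT; vc=[4,6,14]
#13 0x32→b6/s0 VC-HIT; vc=[4,12,14]

OUTCOME = VC-HIT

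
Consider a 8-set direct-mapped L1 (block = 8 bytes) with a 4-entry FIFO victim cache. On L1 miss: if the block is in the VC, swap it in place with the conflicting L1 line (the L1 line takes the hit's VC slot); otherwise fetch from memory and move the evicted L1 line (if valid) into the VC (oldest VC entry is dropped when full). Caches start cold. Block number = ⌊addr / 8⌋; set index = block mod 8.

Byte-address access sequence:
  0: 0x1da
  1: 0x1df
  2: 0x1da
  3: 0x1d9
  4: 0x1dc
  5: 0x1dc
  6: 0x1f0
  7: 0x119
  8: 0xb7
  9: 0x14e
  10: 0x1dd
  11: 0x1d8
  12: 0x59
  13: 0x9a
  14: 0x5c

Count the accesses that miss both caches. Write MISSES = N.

  [0] addr=0x1da blk=59 s=3: MISS | VC []
  [1] addr=0x1df blk=59 s=3: L1-HIT | VC []
  [2] addr=0x1da blk=59 s=3: L1-HIT | VC []
  [3] addr=0x1d9 blk=59 s=3: L1-HIT | VC []
  [4] addr=0x1dc blk=59 s=3: L1-HIT | VC []
  [5] addr=0x1dc blk=59 s=3: L1-HIT | VC []
  [6] addr=0x1f0 blk=62 s=6: MISS | VC []
  [7] addr=0x119 blk=35 s=3: MISS | VC [59]
  [8] addr=0xb7 blk=22 s=6: MISS | VC [59, 62]
  [9] addr=0x14e blk=41 s=1: MISS | VC [59, 62]
  [10] addr=0x1dd blk=59 s=3: VC-HIT | VC [35, 62]
  [11] addr=0x1d8 blk=59 s=3: L1-HIT | VC [35, 62]
  [12] addr=0x59 blk=11 s=3: MISS | VC [35, 62, 59]
  [13] addr=0x9a blk=19 s=3: MISS | VC [35, 62, 59, 11]
  [14] addr=0x5c blk=11 s=3: VC-HIT | VC [35, 62, 59, 19]

MISSES = 7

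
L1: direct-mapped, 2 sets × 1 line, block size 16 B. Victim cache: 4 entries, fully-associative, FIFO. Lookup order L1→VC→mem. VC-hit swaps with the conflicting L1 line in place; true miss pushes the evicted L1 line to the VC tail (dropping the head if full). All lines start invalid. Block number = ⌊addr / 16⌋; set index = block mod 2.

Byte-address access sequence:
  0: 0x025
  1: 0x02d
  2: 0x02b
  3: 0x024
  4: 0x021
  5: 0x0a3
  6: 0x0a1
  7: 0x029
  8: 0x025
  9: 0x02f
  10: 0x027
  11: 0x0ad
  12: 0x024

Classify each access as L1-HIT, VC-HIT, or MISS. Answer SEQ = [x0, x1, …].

SEQ = [MISS, L1-HIT, L1-HIT, L1-HIT, L1-HIT, MISS, L1-HIT, VC-HIT, L1-HIT, L1-HIT, L1-HIT, VC-HIT, VC-HIT]

#0 0x25→b2/s0 MISS; vc=[]
#1 0x2d→b2/s0 L1-HIT; vc=[]
#2 0x2b→b2/s0 L1-HIT; vc=[]
#3 0x24→b2/s0 L1-HIT; vc=[]
#4 0x21→b2/s0 L1-HIT; vc=[]
#5 0xa3→b10/s0 MISS; vc=[2]
#6 0xa1→b10/s0 L1-HIT; vc=[2]
#7 0x29→b2/s0 VC-HIT; vc=[10]
#8 0x25→b2/s0 L1-HIT; vc=[10]
#9 0x2f→b2/s0 L1-HIT; vc=[10]
#10 0x27→b2/s0 L1-HIT; vc=[10]
#11 0xad→b10/s0 VC-HIT; vc=[2]
#12 0x24→b2/s0 VC-HIT; vc=[10]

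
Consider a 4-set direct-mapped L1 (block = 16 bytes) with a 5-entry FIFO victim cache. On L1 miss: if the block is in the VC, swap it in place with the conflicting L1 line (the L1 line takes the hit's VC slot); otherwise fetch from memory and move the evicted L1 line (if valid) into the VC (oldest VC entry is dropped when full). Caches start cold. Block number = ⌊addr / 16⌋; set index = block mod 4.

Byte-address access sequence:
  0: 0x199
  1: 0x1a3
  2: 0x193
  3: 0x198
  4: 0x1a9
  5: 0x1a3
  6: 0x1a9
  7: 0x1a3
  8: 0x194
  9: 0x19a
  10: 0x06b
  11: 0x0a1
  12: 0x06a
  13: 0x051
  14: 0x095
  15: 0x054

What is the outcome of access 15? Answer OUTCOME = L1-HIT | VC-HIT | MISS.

OUTCOME = VC-HIT

  [0] addr=0x199 blk=25 s=1: MISS | VC []
  [1] addr=0x1a3 blk=26 s=2: MISS | VC []
  [2] addr=0x193 blk=25 s=1: L1-HIT | VC []
  [3] addr=0x198 blk=25 s=1: L1-HIT | VC []
  [4] addr=0x1a9 blk=26 s=2: L1-HIT | VC []
  [5] addr=0x1a3 blk=26 s=2: L1-HIT | VC []
  [6] addr=0x1a9 blk=26 s=2: L1-HIT | VC []
  [7] addr=0x1a3 blk=26 s=2: L1-HIT | VC []
  [8] addr=0x194 blk=25 s=1: L1-HIT | VC []
  [9] addr=0x19a blk=25 s=1: L1-HIT | VC []
  [10] addr=0x6b blk=6 s=2: MISS | VC [26]
  [11] addr=0xa1 blk=10 s=2: MISS | VC [26, 6]
  [12] addr=0x6a blk=6 s=2: VC-HIT | VC [26, 10]
  [13] addr=0x51 blk=5 s=1: MISS | VC [26, 10, 25]
  [14] addr=0x95 blk=9 s=1: MISS | VC [26, 10, 25, 5]
  [15] addr=0x54 blk=5 s=1: VC-HIT | VC [26, 10, 25, 9]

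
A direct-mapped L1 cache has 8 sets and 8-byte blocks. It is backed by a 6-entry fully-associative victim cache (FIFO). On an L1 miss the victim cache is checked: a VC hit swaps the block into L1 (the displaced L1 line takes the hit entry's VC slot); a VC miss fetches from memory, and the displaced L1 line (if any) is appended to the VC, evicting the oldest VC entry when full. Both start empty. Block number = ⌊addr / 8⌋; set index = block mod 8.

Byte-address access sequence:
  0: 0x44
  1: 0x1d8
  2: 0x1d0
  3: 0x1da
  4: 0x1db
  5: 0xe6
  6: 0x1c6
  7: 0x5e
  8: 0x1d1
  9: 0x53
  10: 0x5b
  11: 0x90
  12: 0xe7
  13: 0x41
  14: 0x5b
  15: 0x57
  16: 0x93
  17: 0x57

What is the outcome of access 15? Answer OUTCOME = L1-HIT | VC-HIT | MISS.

OUTCOME = VC-HIT

#0 0x44→b8/s0 MISS; vc=[]
#1 0x1d8→b59/s3 MISS; vc=[]
#2 0x1d0→b58/s2 MISS; vc=[]
#3 0x1da→b59/s3 L1-HIT; vc=[]
#4 0x1db→b59/s3 L1-HIT; vc=[]
#5 0xe6→b28/s4 MISS; vc=[]
#6 0x1c6→b56/s0 MISS; vc=[8]
#7 0x5e→b11/s3 MISS; vc=[8,59]
#8 0x1d1→b58/s2 L1-HIT; vc=[8,59]
#9 0x53→b10/s2 MISS; vc=[8,59,58]
#10 0x5b→b11/s3 L1-HIT; vc=[8,59,58]
#11 0x90→b18/s2 MISS; vc=[8,59,58,10]
#12 0xe7→b28/s4 L1-HIT; vc=[8,59,58,10]
#13 0x41→b8/s0 VC-HIT; vc=[56,59,58,10]
#14 0x5b→b11/s3 L1-HIT; vc=[56,59,58,10]
#15 0x57→b10/s2 VC-HIT; vc=[56,59,58,18]
#16 0x93→b18/s2 VC-HIT; vc=[56,59,58,10]
#17 0x57→b10/s2 VC-HIT; vc=[56,59,58,18]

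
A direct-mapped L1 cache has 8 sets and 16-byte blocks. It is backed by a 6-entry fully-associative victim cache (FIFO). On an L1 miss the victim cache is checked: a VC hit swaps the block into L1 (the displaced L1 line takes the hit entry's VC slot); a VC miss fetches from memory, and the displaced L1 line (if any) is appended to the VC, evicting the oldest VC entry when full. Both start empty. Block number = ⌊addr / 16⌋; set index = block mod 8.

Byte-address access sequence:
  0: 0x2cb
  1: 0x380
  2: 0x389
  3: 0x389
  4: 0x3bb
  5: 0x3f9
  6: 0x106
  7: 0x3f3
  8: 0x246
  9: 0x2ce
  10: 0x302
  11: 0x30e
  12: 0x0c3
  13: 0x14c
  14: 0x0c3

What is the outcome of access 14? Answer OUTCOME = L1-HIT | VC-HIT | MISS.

  [0] addr=0x2cb blk=44 s=4: MISS | VC []
  [1] addr=0x380 blk=56 s=0: MISS | VC []
  [2] addr=0x389 blk=56 s=0: L1-HIT | VC []
  [3] addr=0x389 blk=56 s=0: L1-HIT | VC []
  [4] addr=0x3bb blk=59 s=3: MISS | VC []
  [5] addr=0x3f9 blk=63 s=7: MISS | VC []
  [6] addr=0x106 blk=16 s=0: MISS | VC [56]
  [7] addr=0x3f3 blk=63 s=7: L1-HIT | VC [56]
  [8] addr=0x246 blk=36 s=4: MISS | VC [56, 44]
  [9] addr=0x2ce blk=44 s=4: VC-HIT | VC [56, 36]
  [10] addr=0x302 blk=48 s=0: MISS | VC [56, 36, 16]
  [11] addr=0x30e blk=48 s=0: L1-HIT | VC [56, 36, 16]
  [12] addr=0xc3 blk=12 s=4: MISS | VC [56, 36, 16, 44]
  [13] addr=0x14c blk=20 s=4: MISS | VC [56, 36, 16, 44, 12]
  [14] addr=0xc3 blk=12 s=4: VC-HIT | VC [56, 36, 16, 44, 20]

OUTCOME = VC-HIT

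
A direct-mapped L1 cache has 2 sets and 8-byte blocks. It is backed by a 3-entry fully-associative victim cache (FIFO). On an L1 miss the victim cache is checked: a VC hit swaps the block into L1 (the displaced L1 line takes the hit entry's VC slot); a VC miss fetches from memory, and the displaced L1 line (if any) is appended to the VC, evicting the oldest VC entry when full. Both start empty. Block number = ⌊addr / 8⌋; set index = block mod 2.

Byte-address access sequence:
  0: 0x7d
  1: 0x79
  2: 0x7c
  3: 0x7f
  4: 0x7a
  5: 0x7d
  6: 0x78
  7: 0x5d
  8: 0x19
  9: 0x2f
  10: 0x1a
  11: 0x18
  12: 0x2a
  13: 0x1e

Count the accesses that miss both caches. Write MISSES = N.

MISSES = 4

#0 0x7d→b15/s1 MISS; vc=[]
#1 0x79→b15/s1 L1-HIT; vc=[]
#2 0x7c→b15/s1 L1-HIT; vc=[]
#3 0x7f→b15/s1 L1-HIT; vc=[]
#4 0x7a→b15/s1 L1-HIT; vc=[]
#5 0x7d→b15/s1 L1-HIT; vc=[]
#6 0x78→b15/s1 L1-HIT; vc=[]
#7 0x5d→b11/s1 MISS; vc=[15]
#8 0x19→b3/s1 MISS; vc=[15,11]
#9 0x2f→b5/s1 MISS; vc=[15,11,3]
#10 0x1a→b3/s1 VC-HIT; vc=[15,11,5]
#11 0x18→b3/s1 L1-HIT; vc=[15,11,5]
#12 0x2a→b5/s1 VC-HIT; vc=[15,11,3]
#13 0x1e→b3/s1 VC-HIT; vc=[15,11,5]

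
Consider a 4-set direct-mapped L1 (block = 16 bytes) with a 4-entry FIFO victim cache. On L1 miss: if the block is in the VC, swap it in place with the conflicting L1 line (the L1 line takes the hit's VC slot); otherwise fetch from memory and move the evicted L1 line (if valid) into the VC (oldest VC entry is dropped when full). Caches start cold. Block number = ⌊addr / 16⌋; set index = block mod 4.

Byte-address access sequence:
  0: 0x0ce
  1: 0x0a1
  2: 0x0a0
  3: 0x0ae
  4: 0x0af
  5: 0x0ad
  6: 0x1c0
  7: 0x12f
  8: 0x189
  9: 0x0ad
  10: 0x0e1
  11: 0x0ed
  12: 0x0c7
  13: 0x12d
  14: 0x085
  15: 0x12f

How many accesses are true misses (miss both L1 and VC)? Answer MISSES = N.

MISSES = 7

0: 0xce (blk 12, set 0) → MISS  vc=[]
1: 0xa1 (blk 10, set 2) → MISS  vc=[]
2: 0xa0 (blk 10, set 2) → L1-HIT  vc=[]
3: 0xae (blk 10, set 2) → L1-HIT  vc=[]
4: 0xaf (blk 10, set 2) → L1-HIT  vc=[]
5: 0xad (blk 10, set 2) → L1-HIT  vc=[]
6: 0x1c0 (blk 28, set 0) → MISS  vc=[12]
7: 0x12f (blk 18, set 2) → MISS  vc=[12, 10]
8: 0x189 (blk 24, set 0) → MISS  vc=[12, 10, 28]
9: 0xad (blk 10, set 2) → VC-HIT  vc=[12, 18, 28]
10: 0xe1 (blk 14, set 2) → MISS  vc=[12, 18, 28, 10]
11: 0xed (blk 14, set 2) → L1-HIT  vc=[12, 18, 28, 10]
12: 0xc7 (blk 12, set 0) → VC-HIT  vc=[24, 18, 28, 10]
13: 0x12d (blk 18, set 2) → VC-HIT  vc=[24, 14, 28, 10]
14: 0x85 (blk 8, set 0) → MISS  vc=[14, 28, 10, 12]
15: 0x12f (blk 18, set 2) → L1-HIT  vc=[14, 28, 10, 12]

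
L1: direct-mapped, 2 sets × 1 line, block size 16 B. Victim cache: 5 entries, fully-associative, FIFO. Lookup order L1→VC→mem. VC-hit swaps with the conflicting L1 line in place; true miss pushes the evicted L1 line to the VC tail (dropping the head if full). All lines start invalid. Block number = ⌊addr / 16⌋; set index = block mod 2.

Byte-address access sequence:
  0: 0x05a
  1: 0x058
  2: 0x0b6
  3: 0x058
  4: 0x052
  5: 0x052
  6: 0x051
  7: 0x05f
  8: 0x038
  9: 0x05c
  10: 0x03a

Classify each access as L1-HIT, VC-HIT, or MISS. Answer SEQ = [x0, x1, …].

SEQ = [MISS, L1-HIT, MISS, VC-HIT, L1-HIT, L1-HIT, L1-HIT, L1-HIT, MISS, VC-HIT, VC-HIT]

  [0] addr=0x5a blk=5 s=1: MISS | VC []
  [1] addr=0x58 blk=5 s=1: L1-HIT | VC []
  [2] addr=0xb6 blk=11 s=1: MISS | VC [5]
  [3] addr=0x58 blk=5 s=1: VC-HIT | VC [11]
  [4] addr=0x52 blk=5 s=1: L1-HIT | VC [11]
  [5] addr=0x52 blk=5 s=1: L1-HIT | VC [11]
  [6] addr=0x51 blk=5 s=1: L1-HIT | VC [11]
  [7] addr=0x5f blk=5 s=1: L1-HIT | VC [11]
  [8] addr=0x38 blk=3 s=1: MISS | VC [11, 5]
  [9] addr=0x5c blk=5 s=1: VC-HIT | VC [11, 3]
  [10] addr=0x3a blk=3 s=1: VC-HIT | VC [11, 5]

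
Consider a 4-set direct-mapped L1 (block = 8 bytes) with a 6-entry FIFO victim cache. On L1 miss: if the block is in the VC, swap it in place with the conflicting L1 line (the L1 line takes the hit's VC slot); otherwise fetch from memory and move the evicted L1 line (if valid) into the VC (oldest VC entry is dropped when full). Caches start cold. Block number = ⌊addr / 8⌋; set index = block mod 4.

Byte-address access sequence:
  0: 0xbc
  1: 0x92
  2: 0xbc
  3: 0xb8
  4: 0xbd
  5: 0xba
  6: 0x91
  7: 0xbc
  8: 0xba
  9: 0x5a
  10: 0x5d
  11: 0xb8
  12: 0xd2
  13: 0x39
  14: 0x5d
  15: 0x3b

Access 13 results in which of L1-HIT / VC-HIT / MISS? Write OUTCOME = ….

0: 0xbc (blk 23, set 3) → MISS  vc=[]
1: 0x92 (blk 18, set 2) → MISS  vc=[]
2: 0xbc (blk 23, set 3) → L1-HIT  vc=[]
3: 0xb8 (blk 23, set 3) → L1-HIT  vc=[]
4: 0xbd (blk 23, set 3) → L1-HIT  vc=[]
5: 0xba (blk 23, set 3) → L1-HIT  vc=[]
6: 0x91 (blk 18, set 2) → L1-HIT  vc=[]
7: 0xbc (blk 23, set 3) → L1-HIT  vc=[]
8: 0xba (blk 23, set 3) → L1-HIT  vc=[]
9: 0x5a (blk 11, set 3) → MISS  vc=[23]
10: 0x5d (blk 11, set 3) → L1-HIT  vc=[23]
11: 0xb8 (blk 23, set 3) → VC-HIT  vc=[11]
12: 0xd2 (blk 26, set 2) → MISS  vc=[11, 18]
13: 0x39 (blk 7, set 3) → MISS  vc=[11, 18, 23]
14: 0x5d (blk 11, set 3) → VC-HIT  vc=[7, 18, 23]
15: 0x3b (blk 7, set 3) → VC-HIT  vc=[11, 18, 23]

OUTCOME = MISS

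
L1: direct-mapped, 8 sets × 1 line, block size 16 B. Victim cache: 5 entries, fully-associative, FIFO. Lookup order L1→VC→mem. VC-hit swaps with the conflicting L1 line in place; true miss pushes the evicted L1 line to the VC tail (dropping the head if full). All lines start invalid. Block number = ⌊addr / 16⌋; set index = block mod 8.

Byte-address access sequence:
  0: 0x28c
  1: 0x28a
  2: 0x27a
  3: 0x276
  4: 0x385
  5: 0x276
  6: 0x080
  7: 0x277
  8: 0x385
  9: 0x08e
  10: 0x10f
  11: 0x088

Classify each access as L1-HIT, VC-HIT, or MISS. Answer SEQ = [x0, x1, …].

0: 0x28c (blk 40, set 0) → MISS  vc=[]
1: 0x28a (blk 40, set 0) → L1-HIT  vc=[]
2: 0x27a (blk 39, set 7) → MISS  vc=[]
3: 0x276 (blk 39, set 7) → L1-HIT  vc=[]
4: 0x385 (blk 56, set 0) → MISS  vc=[40]
5: 0x276 (blk 39, set 7) → L1-HIT  vc=[40]
6: 0x80 (blk 8, set 0) → MISS  vc=[40, 56]
7: 0x277 (blk 39, set 7) → L1-HIT  vc=[40, 56]
8: 0x385 (blk 56, set 0) → VC-HIT  vc=[40, 8]
9: 0x8e (blk 8, set 0) → VC-HIT  vc=[40, 56]
10: 0x10f (blk 16, set 0) → MISS  vc=[40, 56, 8]
11: 0x88 (blk 8, set 0) → VC-HIT  vc=[40, 56, 16]

SEQ = [MISS, L1-HIT, MISS, L1-HIT, MISS, L1-HIT, MISS, L1-HIT, VC-HIT, VC-HIT, MISS, VC-HIT]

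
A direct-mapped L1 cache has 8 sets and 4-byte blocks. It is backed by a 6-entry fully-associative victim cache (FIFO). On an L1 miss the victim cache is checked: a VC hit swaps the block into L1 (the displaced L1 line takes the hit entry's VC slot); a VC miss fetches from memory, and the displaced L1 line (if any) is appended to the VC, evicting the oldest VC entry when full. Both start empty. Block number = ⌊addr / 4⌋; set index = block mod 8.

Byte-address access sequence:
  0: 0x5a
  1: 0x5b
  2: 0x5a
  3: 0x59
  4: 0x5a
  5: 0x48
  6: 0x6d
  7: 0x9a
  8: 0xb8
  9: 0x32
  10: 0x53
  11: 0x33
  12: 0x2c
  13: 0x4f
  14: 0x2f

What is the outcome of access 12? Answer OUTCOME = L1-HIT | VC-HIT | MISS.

OUTCOME = MISS

  [0] addr=0x5a blk=22 s=6: MISS | VC []
  [1] addr=0x5b blk=22 s=6: L1-HIT | VC []
  [2] addr=0x5a blk=22 s=6: L1-HIT | VC []
  [3] addr=0x59 blk=22 s=6: L1-HIT | VC []
  [4] addr=0x5a blk=22 s=6: L1-HIT | VC []
  [5] addr=0x48 blk=18 s=2: MISS | VC []
  [6] addr=0x6d blk=27 s=3: MISS | VC []
  [7] addr=0x9a blk=38 s=6: MISS | VC [22]
  [8] addr=0xb8 blk=46 s=6: MISS | VC [22, 38]
  [9] addr=0x32 blk=12 s=4: MISS | VC [22, 38]
  [10] addr=0x53 blk=20 s=4: MISS | VC [22, 38, 12]
  [11] addr=0x33 blk=12 s=4: VC-HIT | VC [22, 38, 20]
  [12] addr=0x2c blk=11 s=3: MISS | VC [22, 38, 20, 27]
  [13] addr=0x4f blk=19 s=3: MISS | VC [22, 38, 20, 27, 11]
  [14] addr=0x2f blk=11 s=3: VC-HIT | VC [22, 38, 20, 27, 19]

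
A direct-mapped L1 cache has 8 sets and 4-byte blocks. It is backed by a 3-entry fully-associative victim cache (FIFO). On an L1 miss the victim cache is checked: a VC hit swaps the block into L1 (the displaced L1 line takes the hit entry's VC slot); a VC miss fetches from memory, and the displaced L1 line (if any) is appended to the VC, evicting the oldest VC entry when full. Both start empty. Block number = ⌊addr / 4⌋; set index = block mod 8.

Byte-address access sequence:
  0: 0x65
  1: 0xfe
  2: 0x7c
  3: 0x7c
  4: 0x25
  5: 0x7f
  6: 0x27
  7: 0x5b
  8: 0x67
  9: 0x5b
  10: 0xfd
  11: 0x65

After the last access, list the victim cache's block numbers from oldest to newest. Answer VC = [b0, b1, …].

0: 0x65 (blk 25, set 1) → MISS  vc=[]
1: 0xfe (blk 63, set 7) → MISS  vc=[]
2: 0x7c (blk 31, set 7) → MISS  vc=[63]
3: 0x7c (blk 31, set 7) → L1-HIT  vc=[63]
4: 0x25 (blk 9, set 1) → MISS  vc=[63, 25]
5: 0x7f (blk 31, set 7) → L1-HIT  vc=[63, 25]
6: 0x27 (blk 9, set 1) → L1-HIT  vc=[63, 25]
7: 0x5b (blk 22, set 6) → MISS  vc=[63, 25]
8: 0x67 (blk 25, set 1) → VC-HIT  vc=[63, 9]
9: 0x5b (blk 22, set 6) → L1-HIT  vc=[63, 9]
10: 0xfd (blk 63, set 7) → VC-HIT  vc=[31, 9]
11: 0x65 (blk 25, set 1) → L1-HIT  vc=[31, 9]

VC = [31, 9]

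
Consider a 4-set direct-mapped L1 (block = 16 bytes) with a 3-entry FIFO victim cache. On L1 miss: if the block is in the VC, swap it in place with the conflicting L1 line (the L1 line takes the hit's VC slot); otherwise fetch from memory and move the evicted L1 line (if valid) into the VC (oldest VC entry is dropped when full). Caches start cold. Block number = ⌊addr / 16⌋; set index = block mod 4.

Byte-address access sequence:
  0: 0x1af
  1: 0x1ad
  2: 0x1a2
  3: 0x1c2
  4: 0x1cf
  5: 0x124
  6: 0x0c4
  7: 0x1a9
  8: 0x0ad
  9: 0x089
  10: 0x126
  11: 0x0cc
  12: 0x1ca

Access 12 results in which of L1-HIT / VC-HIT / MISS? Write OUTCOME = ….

OUTCOME = MISS

0: 0x1af (blk 26, set 2) → MISS  vc=[]
1: 0x1ad (blk 26, set 2) → L1-HIT  vc=[]
2: 0x1a2 (blk 26, set 2) → L1-HIT  vc=[]
3: 0x1c2 (blk 28, set 0) → MISS  vc=[]
4: 0x1cf (blk 28, set 0) → L1-HIT  vc=[]
5: 0x124 (blk 18, set 2) → MISS  vc=[26]
6: 0xc4 (blk 12, set 0) → MISS  vc=[26, 28]
7: 0x1a9 (blk 26, set 2) → VC-HIT  vc=[18, 28]
8: 0xad (blk 10, set 2) → MISS  vc=[18, 28, 26]
9: 0x89 (blk 8, set 0) → MISS  vc=[28, 26, 12]
10: 0x126 (blk 18, set 2) → MISS  vc=[26, 12, 10]
11: 0xcc (blk 12, set 0) → VC-HIT  vc=[26, 8, 10]
12: 0x1ca (blk 28, set 0) → MISS  vc=[8, 10, 12]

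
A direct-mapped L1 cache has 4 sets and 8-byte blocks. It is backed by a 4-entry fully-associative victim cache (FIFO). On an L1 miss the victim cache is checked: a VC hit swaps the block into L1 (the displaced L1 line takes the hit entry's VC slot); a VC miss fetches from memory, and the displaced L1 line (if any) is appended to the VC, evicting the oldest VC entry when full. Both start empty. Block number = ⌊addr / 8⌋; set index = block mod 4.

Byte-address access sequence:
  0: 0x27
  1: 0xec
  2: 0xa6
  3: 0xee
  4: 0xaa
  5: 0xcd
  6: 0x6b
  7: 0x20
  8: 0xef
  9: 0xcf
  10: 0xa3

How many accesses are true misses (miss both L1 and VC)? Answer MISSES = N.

  [0] addr=0x27 blk=4 s=0: MISS | VC []
  [1] addr=0xec blk=29 s=1: MISS | VC []
  [2] addr=0xa6 blk=20 s=0: MISS | VC [4]
  [3] addr=0xee blk=29 s=1: L1-HIT | VC [4]
  [4] addr=0xaa blk=21 s=1: MISS | VC [4, 29]
  [5] addr=0xcd blk=25 s=1: MISS | VC [4, 29, 21]
  [6] addr=0x6b blk=13 s=1: MISS | VC [4, 29, 21, 25]
  [7] addr=0x20 blk=4 s=0: VC-HIT | VC [20, 29, 21, 25]
  [8] addr=0xef blk=29 s=1: VC-HIT | VC [20, 13, 21, 25]
  [9] addr=0xcf blk=25 s=1: VC-HIT | VC [20, 13, 21, 29]
  [10] addr=0xa3 blk=20 s=0: VC-HIT | VC [4, 13, 21, 29]

MISSES = 6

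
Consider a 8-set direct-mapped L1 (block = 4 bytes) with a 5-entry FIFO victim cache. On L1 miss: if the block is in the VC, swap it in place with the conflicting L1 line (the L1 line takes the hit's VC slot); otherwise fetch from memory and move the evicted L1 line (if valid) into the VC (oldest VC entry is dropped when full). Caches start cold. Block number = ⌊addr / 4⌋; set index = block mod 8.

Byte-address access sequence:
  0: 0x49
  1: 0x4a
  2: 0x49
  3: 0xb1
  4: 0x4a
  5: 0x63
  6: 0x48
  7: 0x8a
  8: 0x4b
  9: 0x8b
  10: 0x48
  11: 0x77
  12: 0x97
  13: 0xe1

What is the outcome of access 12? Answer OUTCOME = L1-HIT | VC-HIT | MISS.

OUTCOME = MISS

0: 0x49 (blk 18, set 2) → MISS  vc=[]
1: 0x4a (blk 18, set 2) → L1-HIT  vc=[]
2: 0x49 (blk 18, set 2) → L1-HIT  vc=[]
3: 0xb1 (blk 44, set 4) → MISS  vc=[]
4: 0x4a (blk 18, set 2) → L1-HIT  vc=[]
5: 0x63 (blk 24, set 0) → MISS  vc=[]
6: 0x48 (blk 18, set 2) → L1-HIT  vc=[]
7: 0x8a (blk 34, set 2) → MISS  vc=[18]
8: 0x4b (blk 18, set 2) → VC-HIT  vc=[34]
9: 0x8b (blk 34, set 2) → VC-HIT  vc=[18]
10: 0x48 (blk 18, set 2) → VC-HIT  vc=[34]
11: 0x77 (blk 29, set 5) → MISS  vc=[34]
12: 0x97 (blk 37, set 5) → MISS  vc=[34, 29]
13: 0xe1 (blk 56, set 0) → MISS  vc=[34, 29, 24]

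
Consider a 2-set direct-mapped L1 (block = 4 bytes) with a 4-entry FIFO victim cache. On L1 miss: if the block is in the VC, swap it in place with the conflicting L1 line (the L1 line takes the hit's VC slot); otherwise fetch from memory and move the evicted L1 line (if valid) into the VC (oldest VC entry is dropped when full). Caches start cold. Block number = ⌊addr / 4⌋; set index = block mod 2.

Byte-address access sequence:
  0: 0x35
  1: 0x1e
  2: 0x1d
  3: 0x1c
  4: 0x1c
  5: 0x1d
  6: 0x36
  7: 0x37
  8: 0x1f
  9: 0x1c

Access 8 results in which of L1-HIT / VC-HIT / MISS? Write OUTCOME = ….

  [0] addr=0x35 blk=13 s=1: MISS | VC []
  [1] addr=0x1e blk=7 s=1: MISS | VC [13]
  [2] addr=0x1d blk=7 s=1: L1-HIT | VC [13]
  [3] addr=0x1c blk=7 s=1: L1-HIT | VC [13]
  [4] addr=0x1c blk=7 s=1: L1-HIT | VC [13]
  [5] addr=0x1d blk=7 s=1: L1-HIT | VC [13]
  [6] addr=0x36 blk=13 s=1: VC-HIT | VC [7]
  [7] addr=0x37 blk=13 s=1: L1-HIT | VC [7]
  [8] addr=0x1f blk=7 s=1: VC-HIT | VC [13]
  [9] addr=0x1c blk=7 s=1: L1-HIT | VC [13]

OUTCOME = VC-HIT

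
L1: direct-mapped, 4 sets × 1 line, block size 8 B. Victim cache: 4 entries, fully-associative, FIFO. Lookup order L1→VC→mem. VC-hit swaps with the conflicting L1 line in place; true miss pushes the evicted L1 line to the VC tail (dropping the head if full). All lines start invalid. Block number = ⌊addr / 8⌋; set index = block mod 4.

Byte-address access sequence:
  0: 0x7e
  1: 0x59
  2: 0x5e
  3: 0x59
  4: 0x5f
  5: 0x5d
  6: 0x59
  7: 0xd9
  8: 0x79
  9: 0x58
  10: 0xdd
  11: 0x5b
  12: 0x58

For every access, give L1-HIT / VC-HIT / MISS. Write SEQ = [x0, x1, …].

#0 0x7e→b15/s3 MISS; vc=[]
#1 0x59→b11/s3 MISS; vc=[15]
#2 0x5e→b11/s3 L1-HIT; vc=[15]
#3 0x59→b11/s3 L1-HIT; vc=[15]
#4 0x5f→b11/s3 L1-HIT; vc=[15]
#5 0x5d→b11/s3 L1-HIT; vc=[15]
#6 0x59→b11/s3 L1-HIT; vc=[15]
#7 0xd9→b27/s3 MISS; vc=[15,11]
#8 0x79→b15/s3 VC-HIT; vc=[27,11]
#9 0x58→b11/s3 VC-HIT; vc=[27,15]
#10 0xdd→b27/s3 VC-HIT; vc=[11,15]
#11 0x5b→b11/s3 VC-HIT; vc=[27,15]
#12 0x58→b11/s3 L1-HIT; vc=[27,15]

SEQ = [MISS, MISS, L1-HIT, L1-HIT, L1-HIT, L1-HIT, L1-HIT, MISS, VC-HIT, VC-HIT, VC-HIT, VC-HIT, L1-HIT]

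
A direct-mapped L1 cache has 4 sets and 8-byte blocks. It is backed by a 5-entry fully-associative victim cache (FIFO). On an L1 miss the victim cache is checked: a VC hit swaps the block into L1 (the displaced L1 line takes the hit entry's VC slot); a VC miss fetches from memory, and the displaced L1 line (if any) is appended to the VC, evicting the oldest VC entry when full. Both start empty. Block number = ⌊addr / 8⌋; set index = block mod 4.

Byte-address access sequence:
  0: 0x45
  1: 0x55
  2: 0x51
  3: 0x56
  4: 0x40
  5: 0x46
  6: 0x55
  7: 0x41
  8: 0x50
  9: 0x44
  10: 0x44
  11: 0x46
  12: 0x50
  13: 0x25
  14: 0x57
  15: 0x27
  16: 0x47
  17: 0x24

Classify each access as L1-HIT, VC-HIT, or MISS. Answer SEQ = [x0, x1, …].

SEQ = [MISS, MISS, L1-HIT, L1-HIT, L1-HIT, L1-HIT, L1-HIT, L1-HIT, L1-HIT, L1-HIT, L1-HIT, L1-HIT, L1-HIT, MISS, L1-HIT, L1-HIT, VC-HIT, VC-HIT]

#0 0x45→b8/s0 MISS; vc=[]
#1 0x55→b10/s2 MISS; vc=[]
#2 0x51→b10/s2 L1-HIT; vc=[]
#3 0x56→b10/s2 L1-HIT; vc=[]
#4 0x40→b8/s0 L1-HIT; vc=[]
#5 0x46→b8/s0 L1-HIT; vc=[]
#6 0x55→b10/s2 L1-HIT; vc=[]
#7 0x41→b8/s0 L1-HIT; vc=[]
#8 0x50→b10/s2 L1-HIT; vc=[]
#9 0x44→b8/s0 L1-HIT; vc=[]
#10 0x44→b8/s0 L1-HIT; vc=[]
#11 0x46→b8/s0 L1-HIT; vc=[]
#12 0x50→b10/s2 L1-HIT; vc=[]
#13 0x25→b4/s0 MISS; vc=[8]
#14 0x57→b10/s2 L1-HIT; vc=[8]
#15 0x27→b4/s0 L1-HIT; vc=[8]
#16 0x47→b8/s0 VC-HIT; vc=[4]
#17 0x24→b4/s0 VC-HIT; vc=[8]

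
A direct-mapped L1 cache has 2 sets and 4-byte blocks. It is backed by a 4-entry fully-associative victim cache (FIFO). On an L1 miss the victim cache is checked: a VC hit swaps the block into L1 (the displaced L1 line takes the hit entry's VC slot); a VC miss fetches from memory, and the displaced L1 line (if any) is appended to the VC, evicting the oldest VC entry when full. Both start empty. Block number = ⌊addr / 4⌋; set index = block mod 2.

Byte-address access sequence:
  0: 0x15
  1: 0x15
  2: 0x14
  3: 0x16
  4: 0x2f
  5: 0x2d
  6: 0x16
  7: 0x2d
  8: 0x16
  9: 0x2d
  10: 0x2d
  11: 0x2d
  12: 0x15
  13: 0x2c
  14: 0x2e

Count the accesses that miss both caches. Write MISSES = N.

#0 0x15→b5/s1 MISS; vc=[]
#1 0x15→b5/s1 L1-HIT; vc=[]
#2 0x14→b5/s1 L1-HIT; vc=[]
#3 0x16→b5/s1 L1-HIT; vc=[]
#4 0x2f→b11/s1 MISS; vc=[5]
#5 0x2d→b11/s1 L1-HIT; vc=[5]
#6 0x16→b5/s1 VC-HIT; vc=[11]
#7 0x2d→b11/s1 VC-HIT; vc=[5]
#8 0x16→b5/s1 VC-HIT; vc=[11]
#9 0x2d→b11/s1 VC-HIT; vc=[5]
#10 0x2d→b11/s1 L1-HIT; vc=[5]
#11 0x2d→b11/s1 L1-HIT; vc=[5]
#12 0x15→b5/s1 VC-HIT; vc=[11]
#13 0x2c→b11/s1 VC-HIT; vc=[5]
#14 0x2e→b11/s1 L1-HIT; vc=[5]

MISSES = 2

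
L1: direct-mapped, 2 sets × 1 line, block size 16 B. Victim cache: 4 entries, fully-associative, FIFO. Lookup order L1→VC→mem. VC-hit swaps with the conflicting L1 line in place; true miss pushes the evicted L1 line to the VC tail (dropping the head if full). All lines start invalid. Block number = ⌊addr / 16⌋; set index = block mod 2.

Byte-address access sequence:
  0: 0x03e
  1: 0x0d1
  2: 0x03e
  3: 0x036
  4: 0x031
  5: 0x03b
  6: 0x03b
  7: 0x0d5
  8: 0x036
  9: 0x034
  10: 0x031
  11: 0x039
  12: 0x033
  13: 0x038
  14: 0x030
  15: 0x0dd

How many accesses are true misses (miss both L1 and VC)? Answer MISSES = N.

MISSES = 2

  [0] addr=0x3e blk=3 s=1: MISS | VC []
  [1] addr=0xd1 blk=13 s=1: MISS | VC [3]
  [2] addr=0x3e blk=3 s=1: VC-HIT | VC [13]
  [3] addr=0x36 blk=3 s=1: L1-HIT | VC [13]
  [4] addr=0x31 blk=3 s=1: L1-HIT | VC [13]
  [5] addr=0x3b blk=3 s=1: L1-HIT | VC [13]
  [6] addr=0x3b blk=3 s=1: L1-HIT | VC [13]
  [7] addr=0xd5 blk=13 s=1: VC-HIT | VC [3]
  [8] addr=0x36 blk=3 s=1: VC-HIT | VC [13]
  [9] addr=0x34 blk=3 s=1: L1-HIT | VC [13]
  [10] addr=0x31 blk=3 s=1: L1-HIT | VC [13]
  [11] addr=0x39 blk=3 s=1: L1-HIT | VC [13]
  [12] addr=0x33 blk=3 s=1: L1-HIT | VC [13]
  [13] addr=0x38 blk=3 s=1: L1-HIT | VC [13]
  [14] addr=0x30 blk=3 s=1: L1-HIT | VC [13]
  [15] addr=0xdd blk=13 s=1: VC-HIT | VC [3]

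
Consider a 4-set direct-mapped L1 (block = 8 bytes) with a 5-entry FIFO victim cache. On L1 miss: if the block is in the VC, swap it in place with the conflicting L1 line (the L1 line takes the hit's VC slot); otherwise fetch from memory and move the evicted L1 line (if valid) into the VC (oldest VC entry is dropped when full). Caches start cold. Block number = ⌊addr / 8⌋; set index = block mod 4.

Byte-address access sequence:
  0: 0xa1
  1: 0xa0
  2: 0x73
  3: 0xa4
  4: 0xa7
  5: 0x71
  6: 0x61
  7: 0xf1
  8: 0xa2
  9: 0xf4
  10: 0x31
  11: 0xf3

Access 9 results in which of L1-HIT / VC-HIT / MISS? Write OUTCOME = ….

0: 0xa1 (blk 20, set 0) → MISS  vc=[]
1: 0xa0 (blk 20, set 0) → L1-HIT  vc=[]
2: 0x73 (blk 14, set 2) → MISS  vc=[]
3: 0xa4 (blk 20, set 0) → L1-HIT  vc=[]
4: 0xa7 (blk 20, set 0) → L1-HIT  vc=[]
5: 0x71 (blk 14, set 2) → L1-HIT  vc=[]
6: 0x61 (blk 12, set 0) → MISS  vc=[20]
7: 0xf1 (blk 30, set 2) → MISS  vc=[20, 14]
8: 0xa2 (blk 20, set 0) → VC-HIT  vc=[12, 14]
9: 0xf4 (blk 30, set 2) → L1-HIT  vc=[12, 14]
10: 0x31 (blk 6, set 2) → MISS  vc=[12, 14, 30]
11: 0xf3 (blk 30, set 2) → VC-HIT  vc=[12, 14, 6]

OUTCOME = L1-HIT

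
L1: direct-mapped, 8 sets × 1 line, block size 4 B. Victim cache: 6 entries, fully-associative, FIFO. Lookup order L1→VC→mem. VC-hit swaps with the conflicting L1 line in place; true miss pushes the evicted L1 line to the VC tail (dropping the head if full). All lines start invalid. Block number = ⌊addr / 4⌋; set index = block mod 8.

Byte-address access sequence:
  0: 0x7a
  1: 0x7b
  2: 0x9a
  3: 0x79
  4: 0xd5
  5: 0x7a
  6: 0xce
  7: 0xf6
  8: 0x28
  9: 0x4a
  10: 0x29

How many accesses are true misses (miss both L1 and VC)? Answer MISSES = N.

  [0] addr=0x7a blk=30 s=6: MISS | VC []
  [1] addr=0x7b blk=30 s=6: L1-HIT | VC []
  [2] addr=0x9a blk=38 s=6: MISS | VC [30]
  [3] addr=0x79 blk=30 s=6: VC-HIT | VC [38]
  [4] addr=0xd5 blk=53 s=5: MISS | VC [38]
  [5] addr=0x7a blk=30 s=6: L1-HIT | VC [38]
  [6] addr=0xce blk=51 s=3: MISS | VC [38]
  [7] addr=0xf6 blk=61 s=5: MISS | VC [38, 53]
  [8] addr=0x28 blk=10 s=2: MISS | VC [38, 53]
  [9] addr=0x4a blk=18 s=2: MISS | VC [38, 53, 10]
  [10] addr=0x29 blk=10 s=2: VC-HIT | VC [38, 53, 18]

MISSES = 7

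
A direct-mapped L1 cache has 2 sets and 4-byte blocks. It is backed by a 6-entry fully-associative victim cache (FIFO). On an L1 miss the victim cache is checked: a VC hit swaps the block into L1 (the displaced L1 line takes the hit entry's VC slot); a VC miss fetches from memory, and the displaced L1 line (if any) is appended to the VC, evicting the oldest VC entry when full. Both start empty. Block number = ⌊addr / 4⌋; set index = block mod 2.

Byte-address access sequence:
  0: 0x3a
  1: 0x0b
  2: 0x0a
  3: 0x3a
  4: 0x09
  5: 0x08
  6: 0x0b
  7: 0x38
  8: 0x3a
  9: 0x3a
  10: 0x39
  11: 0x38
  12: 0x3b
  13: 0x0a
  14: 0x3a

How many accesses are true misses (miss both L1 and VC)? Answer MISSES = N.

MISSES = 2

#0 0x3a→b14/s0 MISS; vc=[]
#1 0xb→b2/s0 MISS; vc=[14]
#2 0xa→b2/s0 L1-HIT; vc=[14]
#3 0x3a→b14/s0 VC-HIT; vc=[2]
#4 0x9→b2/s0 VC-HIT; vc=[14]
#5 0x8→b2/s0 L1-HIT; vc=[14]
#6 0xb→b2/s0 L1-HIT; vc=[14]
#7 0x38→b14/s0 VC-HIT; vc=[2]
#8 0x3a→b14/s0 L1-HIT; vc=[2]
#9 0x3a→b14/s0 L1-HIT; vc=[2]
#10 0x39→b14/s0 L1-HIT; vc=[2]
#11 0x38→b14/s0 L1-HIT; vc=[2]
#12 0x3b→b14/s0 L1-HIT; vc=[2]
#13 0xa→b2/s0 VC-HIT; vc=[14]
#14 0x3a→b14/s0 VC-HIT; vc=[2]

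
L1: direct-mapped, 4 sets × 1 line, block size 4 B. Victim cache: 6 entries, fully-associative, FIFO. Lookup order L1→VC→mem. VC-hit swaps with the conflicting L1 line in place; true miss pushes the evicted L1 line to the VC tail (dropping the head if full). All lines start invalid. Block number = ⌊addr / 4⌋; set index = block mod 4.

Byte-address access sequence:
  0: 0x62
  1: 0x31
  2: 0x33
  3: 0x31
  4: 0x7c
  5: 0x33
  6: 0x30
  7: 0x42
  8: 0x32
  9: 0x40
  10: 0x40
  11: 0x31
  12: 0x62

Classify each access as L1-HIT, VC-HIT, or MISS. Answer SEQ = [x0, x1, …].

0: 0x62 (blk 24, set 0) → MISS  vc=[]
1: 0x31 (blk 12, set 0) → MISS  vc=[24]
2: 0x33 (blk 12, set 0) → L1-HIT  vc=[24]
3: 0x31 (blk 12, set 0) → L1-HIT  vc=[24]
4: 0x7c (blk 31, set 3) → MISS  vc=[24]
5: 0x33 (blk 12, set 0) → L1-HIT  vc=[24]
6: 0x30 (blk 12, set 0) → L1-HIT  vc=[24]
7: 0x42 (blk 16, set 0) → MISS  vc=[24, 12]
8: 0x32 (blk 12, set 0) → VC-HIT  vc=[24, 16]
9: 0x40 (blk 16, set 0) → VC-HIT  vc=[24, 12]
10: 0x40 (blk 16, set 0) → L1-HIT  vc=[24, 12]
11: 0x31 (blk 12, set 0) → VC-HIT  vc=[24, 16]
12: 0x62 (blk 24, set 0) → VC-HIT  vc=[12, 16]

SEQ = [MISS, MISS, L1-HIT, L1-HIT, MISS, L1-HIT, L1-HIT, MISS, VC-HIT, VC-HIT, L1-HIT, VC-HIT, VC-HIT]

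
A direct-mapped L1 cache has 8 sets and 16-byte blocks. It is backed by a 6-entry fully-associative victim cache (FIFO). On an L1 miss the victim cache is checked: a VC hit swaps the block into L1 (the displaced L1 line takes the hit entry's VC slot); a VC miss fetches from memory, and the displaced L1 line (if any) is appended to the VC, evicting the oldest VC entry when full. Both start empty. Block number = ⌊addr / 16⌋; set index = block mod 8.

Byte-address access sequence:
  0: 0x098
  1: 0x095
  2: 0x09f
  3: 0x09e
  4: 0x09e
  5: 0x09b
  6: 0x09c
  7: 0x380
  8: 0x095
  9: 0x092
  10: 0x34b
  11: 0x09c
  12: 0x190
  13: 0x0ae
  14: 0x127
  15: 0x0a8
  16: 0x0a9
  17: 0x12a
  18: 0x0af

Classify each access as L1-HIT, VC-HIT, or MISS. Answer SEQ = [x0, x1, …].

SEQ = [MISS, L1-HIT, L1-HIT, L1-HIT, L1-HIT, L1-HIT, L1-HIT, MISS, L1-HIT, L1-HIT, MISS, L1-HIT, MISS, MISS, MISS, VC-HIT, L1-HIT, VC-HIT, VC-HIT]

#0 0x98→b9/s1 MISS; vc=[]
#1 0x95→b9/s1 L1-HIT; vc=[]
#2 0x9f→b9/s1 L1-HIT; vc=[]
#3 0x9e→b9/s1 L1-HIT; vc=[]
#4 0x9e→b9/s1 L1-HIT; vc=[]
#5 0x9b→b9/s1 L1-HIT; vc=[]
#6 0x9c→b9/s1 L1-HIT; vc=[]
#7 0x380→b56/s0 MISS; vc=[]
#8 0x95→b9/s1 L1-HIT; vc=[]
#9 0x92→b9/s1 L1-HIT; vc=[]
#10 0x34b→b52/s4 MISS; vc=[]
#11 0x9c→b9/s1 L1-HIT; vc=[]
#12 0x190→b25/s1 MISS; vc=[9]
#13 0xae→b10/s2 MISS; vc=[9]
#14 0x127→b18/s2 MISS; vc=[9,10]
#15 0xa8→b10/s2 VC-HIT; vc=[9,18]
#16 0xa9→b10/s2 L1-HIT; vc=[9,18]
#17 0x12a→b18/s2 VC-HIT; vc=[9,10]
#18 0xaf→b10/s2 VC-HIT; vc=[9,18]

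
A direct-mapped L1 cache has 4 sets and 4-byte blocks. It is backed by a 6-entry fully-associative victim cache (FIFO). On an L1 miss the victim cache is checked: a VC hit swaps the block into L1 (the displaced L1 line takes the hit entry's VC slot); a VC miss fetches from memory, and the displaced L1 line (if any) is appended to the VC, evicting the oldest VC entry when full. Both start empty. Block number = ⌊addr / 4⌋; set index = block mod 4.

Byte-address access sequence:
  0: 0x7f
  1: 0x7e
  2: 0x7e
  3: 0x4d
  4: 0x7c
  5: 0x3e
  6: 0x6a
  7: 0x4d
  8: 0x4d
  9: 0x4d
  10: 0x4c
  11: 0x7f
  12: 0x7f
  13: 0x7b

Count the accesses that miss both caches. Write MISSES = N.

MISSES = 5

0: 0x7f (blk 31, set 3) → MISS  vc=[]
1: 0x7e (blk 31, set 3) → L1-HIT  vc=[]
2: 0x7e (blk 31, set 3) → L1-HIT  vc=[]
3: 0x4d (blk 19, set 3) → MISS  vc=[31]
4: 0x7c (blk 31, set 3) → VC-HIT  vc=[19]
5: 0x3e (blk 15, set 3) → MISS  vc=[19, 31]
6: 0x6a (blk 26, set 2) → MISS  vc=[19, 31]
7: 0x4d (blk 19, set 3) → VC-HIT  vc=[15, 31]
8: 0x4d (blk 19, set 3) → L1-HIT  vc=[15, 31]
9: 0x4d (blk 19, set 3) → L1-HIT  vc=[15, 31]
10: 0x4c (blk 19, set 3) → L1-HIT  vc=[15, 31]
11: 0x7f (blk 31, set 3) → VC-HIT  vc=[15, 19]
12: 0x7f (blk 31, set 3) → L1-HIT  vc=[15, 19]
13: 0x7b (blk 30, set 2) → MISS  vc=[15, 19, 26]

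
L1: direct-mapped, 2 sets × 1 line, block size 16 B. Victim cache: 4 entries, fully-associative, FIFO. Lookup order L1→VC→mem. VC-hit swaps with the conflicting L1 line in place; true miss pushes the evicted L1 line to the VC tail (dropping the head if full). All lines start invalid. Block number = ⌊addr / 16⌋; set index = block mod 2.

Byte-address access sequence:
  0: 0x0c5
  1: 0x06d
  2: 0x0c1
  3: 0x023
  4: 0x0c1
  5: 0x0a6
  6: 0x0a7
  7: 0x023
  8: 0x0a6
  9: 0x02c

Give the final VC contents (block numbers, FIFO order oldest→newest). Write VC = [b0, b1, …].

  [0] addr=0xc5 blk=12 s=0: MISS | VC []
  [1] addr=0x6d blk=6 s=0: MISS | VC [12]
  [2] addr=0xc1 blk=12 s=0: VC-HIT | VC [6]
  [3] addr=0x23 blk=2 s=0: MISS | VC [6, 12]
  [4] addr=0xc1 blk=12 s=0: VC-HIT | VC [6, 2]
  [5] addr=0xa6 blk=10 s=0: MISS | VC [6, 2, 12]
  [6] addr=0xa7 blk=10 s=0: L1-HIT | VC [6, 2, 12]
  [7] addr=0x23 blk=2 s=0: VC-HIT | VC [6, 10, 12]
  [8] addr=0xa6 blk=10 s=0: VC-HIT | VC [6, 2, 12]
  [9] addr=0x2c blk=2 s=0: VC-HIT | VC [6, 10, 12]

VC = [6, 10, 12]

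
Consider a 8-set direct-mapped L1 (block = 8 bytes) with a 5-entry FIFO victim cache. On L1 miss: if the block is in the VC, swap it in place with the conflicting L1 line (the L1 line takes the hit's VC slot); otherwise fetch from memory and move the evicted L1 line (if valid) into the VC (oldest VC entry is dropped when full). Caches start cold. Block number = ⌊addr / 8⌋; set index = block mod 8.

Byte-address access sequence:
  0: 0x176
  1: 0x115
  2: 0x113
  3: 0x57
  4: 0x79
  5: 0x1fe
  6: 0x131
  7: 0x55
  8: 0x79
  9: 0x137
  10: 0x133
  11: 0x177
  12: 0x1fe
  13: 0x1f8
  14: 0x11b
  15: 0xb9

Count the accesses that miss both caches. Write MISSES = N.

MISSES = 8

0: 0x176 (blk 46, set 6) → MISS  vc=[]
1: 0x115 (blk 34, set 2) → MISS  vc=[]
2: 0x113 (blk 34, set 2) → L1-HIT  vc=[]
3: 0x57 (blk 10, set 2) → MISS  vc=[34]
4: 0x79 (blk 15, set 7) → MISS  vc=[34]
5: 0x1fe (blk 63, set 7) → MISS  vc=[34, 15]
6: 0x131 (blk 38, set 6) → MISS  vc=[34, 15, 46]
7: 0x55 (blk 10, set 2) → L1-HIT  vc=[34, 15, 46]
8: 0x79 (blk 15, set 7) → VC-HIT  vc=[34, 63, 46]
9: 0x137 (blk 38, set 6) → L1-HIT  vc=[34, 63, 46]
10: 0x133 (blk 38, set 6) → L1-HIT  vc=[34, 63, 46]
11: 0x177 (blk 46, set 6) → VC-HIT  vc=[34, 63, 38]
12: 0x1fe (blk 63, set 7) → VC-HIT  vc=[34, 15, 38]
13: 0x1f8 (blk 63, set 7) → L1-HIT  vc=[34, 15, 38]
14: 0x11b (blk 35, set 3) → MISS  vc=[34, 15, 38]
15: 0xb9 (blk 23, set 7) → MISS  vc=[34, 15, 38, 63]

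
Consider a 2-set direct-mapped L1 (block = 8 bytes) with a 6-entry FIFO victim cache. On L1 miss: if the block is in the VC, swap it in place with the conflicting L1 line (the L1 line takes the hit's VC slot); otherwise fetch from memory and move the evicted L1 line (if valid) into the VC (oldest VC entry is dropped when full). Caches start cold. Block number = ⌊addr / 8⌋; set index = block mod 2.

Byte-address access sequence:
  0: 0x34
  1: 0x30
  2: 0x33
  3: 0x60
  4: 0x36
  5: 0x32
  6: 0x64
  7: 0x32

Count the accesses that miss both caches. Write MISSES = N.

#0 0x34→b6/s0 MISS; vc=[]
#1 0x30→b6/s0 L1-HIT; vc=[]
#2 0x33→b6/s0 L1-HIT; vc=[]
#3 0x60→b12/s0 MISS; vc=[6]
#4 0x36→b6/s0 VC-HIT; vc=[12]
#5 0x32→b6/s0 L1-HIT; vc=[12]
#6 0x64→b12/s0 VC-HIT; vc=[6]
#7 0x32→b6/s0 VC-HIT; vc=[12]

MISSES = 2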